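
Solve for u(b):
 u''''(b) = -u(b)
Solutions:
 u(b) = (C1*sin(sqrt(2)*b/2) + C2*cos(sqrt(2)*b/2))*exp(-sqrt(2)*b/2) + (C3*sin(sqrt(2)*b/2) + C4*cos(sqrt(2)*b/2))*exp(sqrt(2)*b/2)


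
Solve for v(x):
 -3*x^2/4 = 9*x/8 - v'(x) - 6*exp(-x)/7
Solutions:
 v(x) = C1 + x^3/4 + 9*x^2/16 + 6*exp(-x)/7


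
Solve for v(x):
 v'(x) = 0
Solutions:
 v(x) = C1


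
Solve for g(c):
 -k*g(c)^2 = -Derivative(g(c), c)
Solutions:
 g(c) = -1/(C1 + c*k)


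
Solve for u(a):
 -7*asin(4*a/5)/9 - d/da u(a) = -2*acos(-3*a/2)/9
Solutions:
 u(a) = C1 + 2*a*acos(-3*a/2)/9 - 7*a*asin(4*a/5)/9 + 2*sqrt(4 - 9*a^2)/27 - 7*sqrt(25 - 16*a^2)/36


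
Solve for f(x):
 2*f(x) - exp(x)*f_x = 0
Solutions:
 f(x) = C1*exp(-2*exp(-x))


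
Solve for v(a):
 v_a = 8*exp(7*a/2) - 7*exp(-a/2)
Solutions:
 v(a) = C1 + 16*exp(7*a/2)/7 + 14*exp(-a/2)


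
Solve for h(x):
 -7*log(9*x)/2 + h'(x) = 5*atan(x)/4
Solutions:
 h(x) = C1 + 7*x*log(x)/2 + 5*x*atan(x)/4 - 7*x/2 + 7*x*log(3) - 5*log(x^2 + 1)/8


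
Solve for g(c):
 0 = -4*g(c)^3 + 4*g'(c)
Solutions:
 g(c) = -sqrt(2)*sqrt(-1/(C1 + c))/2
 g(c) = sqrt(2)*sqrt(-1/(C1 + c))/2


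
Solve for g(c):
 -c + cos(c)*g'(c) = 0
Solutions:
 g(c) = C1 + Integral(c/cos(c), c)


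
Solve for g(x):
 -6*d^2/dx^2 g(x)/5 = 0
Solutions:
 g(x) = C1 + C2*x


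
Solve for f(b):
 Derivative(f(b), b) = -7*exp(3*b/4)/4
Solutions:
 f(b) = C1 - 7*exp(3*b/4)/3


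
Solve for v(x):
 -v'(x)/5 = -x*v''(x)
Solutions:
 v(x) = C1 + C2*x^(6/5)


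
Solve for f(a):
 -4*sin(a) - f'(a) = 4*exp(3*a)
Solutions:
 f(a) = C1 - 4*exp(3*a)/3 + 4*cos(a)


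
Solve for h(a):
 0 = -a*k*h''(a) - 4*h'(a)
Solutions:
 h(a) = C1 + a^(((re(k) - 4)*re(k) + im(k)^2)/(re(k)^2 + im(k)^2))*(C2*sin(4*log(a)*Abs(im(k))/(re(k)^2 + im(k)^2)) + C3*cos(4*log(a)*im(k)/(re(k)^2 + im(k)^2)))


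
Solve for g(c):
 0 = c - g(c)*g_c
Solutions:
 g(c) = -sqrt(C1 + c^2)
 g(c) = sqrt(C1 + c^2)


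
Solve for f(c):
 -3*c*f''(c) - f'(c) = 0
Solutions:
 f(c) = C1 + C2*c^(2/3)


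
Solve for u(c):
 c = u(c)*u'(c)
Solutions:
 u(c) = -sqrt(C1 + c^2)
 u(c) = sqrt(C1 + c^2)


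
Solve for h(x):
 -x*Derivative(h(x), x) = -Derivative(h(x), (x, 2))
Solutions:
 h(x) = C1 + C2*erfi(sqrt(2)*x/2)


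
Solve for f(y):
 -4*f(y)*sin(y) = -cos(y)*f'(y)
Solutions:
 f(y) = C1/cos(y)^4


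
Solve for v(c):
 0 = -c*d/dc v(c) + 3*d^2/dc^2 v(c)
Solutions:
 v(c) = C1 + C2*erfi(sqrt(6)*c/6)


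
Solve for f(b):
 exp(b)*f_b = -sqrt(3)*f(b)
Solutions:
 f(b) = C1*exp(sqrt(3)*exp(-b))


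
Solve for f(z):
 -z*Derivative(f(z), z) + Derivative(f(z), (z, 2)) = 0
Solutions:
 f(z) = C1 + C2*erfi(sqrt(2)*z/2)


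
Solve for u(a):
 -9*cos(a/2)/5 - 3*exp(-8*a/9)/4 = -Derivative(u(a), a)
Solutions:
 u(a) = C1 + 18*sin(a/2)/5 - 27*exp(-8*a/9)/32


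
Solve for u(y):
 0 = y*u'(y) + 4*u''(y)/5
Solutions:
 u(y) = C1 + C2*erf(sqrt(10)*y/4)


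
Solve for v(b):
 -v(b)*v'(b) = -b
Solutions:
 v(b) = -sqrt(C1 + b^2)
 v(b) = sqrt(C1 + b^2)


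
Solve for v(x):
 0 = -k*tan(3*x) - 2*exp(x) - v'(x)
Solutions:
 v(x) = C1 + k*log(cos(3*x))/3 - 2*exp(x)


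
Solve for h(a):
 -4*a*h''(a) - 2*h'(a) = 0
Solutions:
 h(a) = C1 + C2*sqrt(a)


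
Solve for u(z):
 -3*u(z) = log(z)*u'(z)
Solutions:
 u(z) = C1*exp(-3*li(z))


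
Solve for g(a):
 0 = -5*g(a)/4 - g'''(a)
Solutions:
 g(a) = C3*exp(-10^(1/3)*a/2) + (C1*sin(10^(1/3)*sqrt(3)*a/4) + C2*cos(10^(1/3)*sqrt(3)*a/4))*exp(10^(1/3)*a/4)


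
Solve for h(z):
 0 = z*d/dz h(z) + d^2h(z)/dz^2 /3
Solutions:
 h(z) = C1 + C2*erf(sqrt(6)*z/2)


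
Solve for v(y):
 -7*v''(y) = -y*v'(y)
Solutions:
 v(y) = C1 + C2*erfi(sqrt(14)*y/14)


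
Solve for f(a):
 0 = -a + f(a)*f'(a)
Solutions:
 f(a) = -sqrt(C1 + a^2)
 f(a) = sqrt(C1 + a^2)


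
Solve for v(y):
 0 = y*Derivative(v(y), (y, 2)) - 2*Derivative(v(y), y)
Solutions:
 v(y) = C1 + C2*y^3


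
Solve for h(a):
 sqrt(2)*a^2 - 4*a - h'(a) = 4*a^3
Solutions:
 h(a) = C1 - a^4 + sqrt(2)*a^3/3 - 2*a^2


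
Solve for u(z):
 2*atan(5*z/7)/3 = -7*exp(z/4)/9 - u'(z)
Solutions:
 u(z) = C1 - 2*z*atan(5*z/7)/3 - 28*exp(z/4)/9 + 7*log(25*z^2 + 49)/15


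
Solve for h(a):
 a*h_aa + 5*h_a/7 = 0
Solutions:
 h(a) = C1 + C2*a^(2/7)


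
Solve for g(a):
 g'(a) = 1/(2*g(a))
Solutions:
 g(a) = -sqrt(C1 + a)
 g(a) = sqrt(C1 + a)


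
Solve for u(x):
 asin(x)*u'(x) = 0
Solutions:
 u(x) = C1


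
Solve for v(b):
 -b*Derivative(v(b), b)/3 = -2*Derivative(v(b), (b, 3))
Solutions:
 v(b) = C1 + Integral(C2*airyai(6^(2/3)*b/6) + C3*airybi(6^(2/3)*b/6), b)


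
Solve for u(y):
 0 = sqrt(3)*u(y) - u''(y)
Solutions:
 u(y) = C1*exp(-3^(1/4)*y) + C2*exp(3^(1/4)*y)


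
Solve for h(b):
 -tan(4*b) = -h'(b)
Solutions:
 h(b) = C1 - log(cos(4*b))/4


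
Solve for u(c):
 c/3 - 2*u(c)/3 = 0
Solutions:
 u(c) = c/2


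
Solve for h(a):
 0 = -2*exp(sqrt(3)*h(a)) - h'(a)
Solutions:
 h(a) = sqrt(3)*(2*log(1/(C1 + 2*a)) - log(3))/6


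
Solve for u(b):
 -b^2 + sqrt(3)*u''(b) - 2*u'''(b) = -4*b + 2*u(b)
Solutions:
 u(b) = C1*exp(b*(3^(2/3)/(-sqrt(3) + sqrt(-3 + (36 - sqrt(3))^2) + 36)^(1/3) + 2*sqrt(3) + 3^(1/3)*(-sqrt(3) + sqrt(-3 + (36 - sqrt(3))^2) + 36)^(1/3))/12)*sin(sqrt(3)*b*(-(-3*sqrt(3) + 4*sqrt(-27/16 + (27 - 3*sqrt(3)/4)^2) + 108)^(1/3) + 3/(-3*sqrt(3) + 4*sqrt(-27/16 + (27 - 3*sqrt(3)/4)^2) + 108)^(1/3))/12) + C2*exp(b*(3^(2/3)/(-sqrt(3) + sqrt(-3 + (36 - sqrt(3))^2) + 36)^(1/3) + 2*sqrt(3) + 3^(1/3)*(-sqrt(3) + sqrt(-3 + (36 - sqrt(3))^2) + 36)^(1/3))/12)*cos(sqrt(3)*b*(-(-3*sqrt(3) + 4*sqrt(-27/16 + (27 - 3*sqrt(3)/4)^2) + 108)^(1/3) + 3/(-3*sqrt(3) + 4*sqrt(-27/16 + (27 - 3*sqrt(3)/4)^2) + 108)^(1/3))/12) + C3*exp(b*(-3^(1/3)*(-sqrt(3) + sqrt(-3 + (36 - sqrt(3))^2) + 36)^(1/3) - 3^(2/3)/(-sqrt(3) + sqrt(-3 + (36 - sqrt(3))^2) + 36)^(1/3) + sqrt(3))/6) - b^2/2 + 2*b - sqrt(3)/2


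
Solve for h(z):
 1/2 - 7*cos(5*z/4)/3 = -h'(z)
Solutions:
 h(z) = C1 - z/2 + 28*sin(5*z/4)/15


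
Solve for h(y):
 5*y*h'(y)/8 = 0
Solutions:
 h(y) = C1


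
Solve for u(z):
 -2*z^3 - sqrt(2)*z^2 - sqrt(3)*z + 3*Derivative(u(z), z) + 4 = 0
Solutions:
 u(z) = C1 + z^4/6 + sqrt(2)*z^3/9 + sqrt(3)*z^2/6 - 4*z/3


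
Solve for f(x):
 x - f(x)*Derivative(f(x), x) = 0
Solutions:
 f(x) = -sqrt(C1 + x^2)
 f(x) = sqrt(C1 + x^2)


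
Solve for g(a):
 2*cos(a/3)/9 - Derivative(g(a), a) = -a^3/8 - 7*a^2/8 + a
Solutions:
 g(a) = C1 + a^4/32 + 7*a^3/24 - a^2/2 + 2*sin(a/3)/3


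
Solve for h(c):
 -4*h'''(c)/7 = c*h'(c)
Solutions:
 h(c) = C1 + Integral(C2*airyai(-14^(1/3)*c/2) + C3*airybi(-14^(1/3)*c/2), c)


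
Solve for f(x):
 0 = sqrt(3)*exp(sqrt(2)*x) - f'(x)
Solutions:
 f(x) = C1 + sqrt(6)*exp(sqrt(2)*x)/2


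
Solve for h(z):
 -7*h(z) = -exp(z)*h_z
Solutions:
 h(z) = C1*exp(-7*exp(-z))


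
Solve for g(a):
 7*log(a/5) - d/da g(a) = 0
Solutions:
 g(a) = C1 + 7*a*log(a) - a*log(78125) - 7*a


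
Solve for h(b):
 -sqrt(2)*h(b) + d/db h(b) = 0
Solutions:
 h(b) = C1*exp(sqrt(2)*b)


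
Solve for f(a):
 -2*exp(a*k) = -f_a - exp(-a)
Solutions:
 f(a) = C1 + exp(-a) + 2*exp(a*k)/k


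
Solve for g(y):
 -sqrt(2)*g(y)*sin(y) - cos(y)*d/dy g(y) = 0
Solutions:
 g(y) = C1*cos(y)^(sqrt(2))


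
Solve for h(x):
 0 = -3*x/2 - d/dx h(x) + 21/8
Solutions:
 h(x) = C1 - 3*x^2/4 + 21*x/8


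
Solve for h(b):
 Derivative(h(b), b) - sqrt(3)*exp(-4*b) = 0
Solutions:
 h(b) = C1 - sqrt(3)*exp(-4*b)/4


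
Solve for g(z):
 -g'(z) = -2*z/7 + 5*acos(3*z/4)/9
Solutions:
 g(z) = C1 + z^2/7 - 5*z*acos(3*z/4)/9 + 5*sqrt(16 - 9*z^2)/27


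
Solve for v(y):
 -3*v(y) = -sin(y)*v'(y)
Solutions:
 v(y) = C1*(cos(y) - 1)^(3/2)/(cos(y) + 1)^(3/2)


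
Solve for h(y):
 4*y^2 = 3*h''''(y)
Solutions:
 h(y) = C1 + C2*y + C3*y^2 + C4*y^3 + y^6/270


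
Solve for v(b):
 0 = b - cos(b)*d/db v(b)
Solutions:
 v(b) = C1 + Integral(b/cos(b), b)


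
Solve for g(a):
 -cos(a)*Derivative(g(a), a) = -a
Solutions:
 g(a) = C1 + Integral(a/cos(a), a)


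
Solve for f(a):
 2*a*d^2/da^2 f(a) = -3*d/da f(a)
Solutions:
 f(a) = C1 + C2/sqrt(a)


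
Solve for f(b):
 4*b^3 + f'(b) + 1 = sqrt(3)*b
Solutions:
 f(b) = C1 - b^4 + sqrt(3)*b^2/2 - b


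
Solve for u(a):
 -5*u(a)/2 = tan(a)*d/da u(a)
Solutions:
 u(a) = C1/sin(a)^(5/2)


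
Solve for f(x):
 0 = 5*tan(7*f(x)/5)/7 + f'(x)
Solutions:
 f(x) = -5*asin(C1*exp(-x))/7 + 5*pi/7
 f(x) = 5*asin(C1*exp(-x))/7


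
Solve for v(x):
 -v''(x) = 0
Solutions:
 v(x) = C1 + C2*x


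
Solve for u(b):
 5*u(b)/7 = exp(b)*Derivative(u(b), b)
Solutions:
 u(b) = C1*exp(-5*exp(-b)/7)


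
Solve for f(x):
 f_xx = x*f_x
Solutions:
 f(x) = C1 + C2*erfi(sqrt(2)*x/2)


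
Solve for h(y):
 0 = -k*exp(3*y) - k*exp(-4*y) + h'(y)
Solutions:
 h(y) = C1 + k*exp(3*y)/3 - k*exp(-4*y)/4


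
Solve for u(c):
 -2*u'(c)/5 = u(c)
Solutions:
 u(c) = C1*exp(-5*c/2)


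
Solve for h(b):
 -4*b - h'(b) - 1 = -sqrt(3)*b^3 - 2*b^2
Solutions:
 h(b) = C1 + sqrt(3)*b^4/4 + 2*b^3/3 - 2*b^2 - b


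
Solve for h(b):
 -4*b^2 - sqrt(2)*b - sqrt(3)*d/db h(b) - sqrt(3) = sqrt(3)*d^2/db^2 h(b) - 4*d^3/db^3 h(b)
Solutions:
 h(b) = C1 + C2*exp(b*(sqrt(3) + sqrt(3 + 16*sqrt(3)))/8) + C3*exp(b*(-sqrt(3 + 16*sqrt(3)) + sqrt(3))/8) - 4*sqrt(3)*b^3/9 - sqrt(6)*b^2/6 + 4*sqrt(3)*b^2/3 - 35*b/3 - 8*sqrt(3)*b/3 + sqrt(6)*b/3


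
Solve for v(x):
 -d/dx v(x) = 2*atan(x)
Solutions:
 v(x) = C1 - 2*x*atan(x) + log(x^2 + 1)


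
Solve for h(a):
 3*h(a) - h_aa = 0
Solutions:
 h(a) = C1*exp(-sqrt(3)*a) + C2*exp(sqrt(3)*a)


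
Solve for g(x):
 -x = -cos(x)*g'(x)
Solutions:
 g(x) = C1 + Integral(x/cos(x), x)


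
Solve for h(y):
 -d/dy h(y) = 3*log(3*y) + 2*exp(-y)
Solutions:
 h(y) = C1 - 3*y*log(y) + 3*y*(1 - log(3)) + 2*exp(-y)


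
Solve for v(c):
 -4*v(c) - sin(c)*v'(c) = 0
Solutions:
 v(c) = C1*(cos(c)^2 + 2*cos(c) + 1)/(cos(c)^2 - 2*cos(c) + 1)


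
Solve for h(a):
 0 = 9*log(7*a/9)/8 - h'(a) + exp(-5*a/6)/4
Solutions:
 h(a) = C1 + 9*a*log(a)/8 + 9*a*(-2*log(3) - 1 + log(7))/8 - 3*exp(-5*a/6)/10


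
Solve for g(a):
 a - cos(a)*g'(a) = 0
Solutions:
 g(a) = C1 + Integral(a/cos(a), a)


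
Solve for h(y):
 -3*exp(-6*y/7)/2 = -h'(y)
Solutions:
 h(y) = C1 - 7*exp(-6*y/7)/4


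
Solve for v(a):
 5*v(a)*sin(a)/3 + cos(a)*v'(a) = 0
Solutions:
 v(a) = C1*cos(a)^(5/3)


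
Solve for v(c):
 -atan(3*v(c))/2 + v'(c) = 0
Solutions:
 Integral(1/atan(3*_y), (_y, v(c))) = C1 + c/2


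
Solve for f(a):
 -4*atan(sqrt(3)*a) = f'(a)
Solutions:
 f(a) = C1 - 4*a*atan(sqrt(3)*a) + 2*sqrt(3)*log(3*a^2 + 1)/3


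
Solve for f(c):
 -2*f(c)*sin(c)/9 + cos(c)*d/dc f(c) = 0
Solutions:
 f(c) = C1/cos(c)^(2/9)


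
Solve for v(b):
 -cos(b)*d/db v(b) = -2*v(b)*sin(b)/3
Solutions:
 v(b) = C1/cos(b)^(2/3)


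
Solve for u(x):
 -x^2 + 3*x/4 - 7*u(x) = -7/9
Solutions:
 u(x) = -x^2/7 + 3*x/28 + 1/9


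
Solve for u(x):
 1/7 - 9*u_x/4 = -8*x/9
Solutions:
 u(x) = C1 + 16*x^2/81 + 4*x/63


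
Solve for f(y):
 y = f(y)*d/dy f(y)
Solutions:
 f(y) = -sqrt(C1 + y^2)
 f(y) = sqrt(C1 + y^2)


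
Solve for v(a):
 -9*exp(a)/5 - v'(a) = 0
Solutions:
 v(a) = C1 - 9*exp(a)/5


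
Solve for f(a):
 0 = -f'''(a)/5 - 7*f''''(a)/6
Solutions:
 f(a) = C1 + C2*a + C3*a^2 + C4*exp(-6*a/35)


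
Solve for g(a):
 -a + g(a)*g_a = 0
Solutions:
 g(a) = -sqrt(C1 + a^2)
 g(a) = sqrt(C1 + a^2)


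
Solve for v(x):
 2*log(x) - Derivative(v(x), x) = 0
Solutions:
 v(x) = C1 + 2*x*log(x) - 2*x


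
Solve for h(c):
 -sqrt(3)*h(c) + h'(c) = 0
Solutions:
 h(c) = C1*exp(sqrt(3)*c)


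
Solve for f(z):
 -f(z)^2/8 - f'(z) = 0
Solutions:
 f(z) = 8/(C1 + z)


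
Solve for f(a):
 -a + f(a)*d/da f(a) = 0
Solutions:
 f(a) = -sqrt(C1 + a^2)
 f(a) = sqrt(C1 + a^2)


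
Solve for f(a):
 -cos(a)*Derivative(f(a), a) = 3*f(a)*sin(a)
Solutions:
 f(a) = C1*cos(a)^3


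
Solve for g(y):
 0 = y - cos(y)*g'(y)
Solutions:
 g(y) = C1 + Integral(y/cos(y), y)


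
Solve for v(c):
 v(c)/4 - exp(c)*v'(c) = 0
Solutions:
 v(c) = C1*exp(-exp(-c)/4)


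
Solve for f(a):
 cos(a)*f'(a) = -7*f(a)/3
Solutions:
 f(a) = C1*(sin(a) - 1)^(7/6)/(sin(a) + 1)^(7/6)


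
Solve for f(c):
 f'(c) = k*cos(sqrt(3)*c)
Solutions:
 f(c) = C1 + sqrt(3)*k*sin(sqrt(3)*c)/3


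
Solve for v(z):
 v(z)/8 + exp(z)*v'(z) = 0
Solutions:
 v(z) = C1*exp(exp(-z)/8)


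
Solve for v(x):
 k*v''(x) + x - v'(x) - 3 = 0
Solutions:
 v(x) = C1 + C2*exp(x/k) + k*x + x^2/2 - 3*x


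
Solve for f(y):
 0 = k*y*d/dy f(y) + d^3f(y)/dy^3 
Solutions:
 f(y) = C1 + Integral(C2*airyai(y*(-k)^(1/3)) + C3*airybi(y*(-k)^(1/3)), y)


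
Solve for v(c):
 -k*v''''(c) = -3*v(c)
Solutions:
 v(c) = C1*exp(-3^(1/4)*c*(1/k)^(1/4)) + C2*exp(3^(1/4)*c*(1/k)^(1/4)) + C3*exp(-3^(1/4)*I*c*(1/k)^(1/4)) + C4*exp(3^(1/4)*I*c*(1/k)^(1/4))


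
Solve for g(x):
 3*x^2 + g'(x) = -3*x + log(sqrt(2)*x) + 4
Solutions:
 g(x) = C1 - x^3 - 3*x^2/2 + x*log(x) + x*log(2)/2 + 3*x


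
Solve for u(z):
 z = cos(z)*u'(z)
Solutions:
 u(z) = C1 + Integral(z/cos(z), z)


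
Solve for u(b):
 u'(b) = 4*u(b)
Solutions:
 u(b) = C1*exp(4*b)


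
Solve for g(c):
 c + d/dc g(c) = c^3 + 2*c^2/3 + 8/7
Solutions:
 g(c) = C1 + c^4/4 + 2*c^3/9 - c^2/2 + 8*c/7


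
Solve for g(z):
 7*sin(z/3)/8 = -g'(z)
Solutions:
 g(z) = C1 + 21*cos(z/3)/8


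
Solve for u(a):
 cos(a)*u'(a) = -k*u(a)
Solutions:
 u(a) = C1*exp(k*(log(sin(a) - 1) - log(sin(a) + 1))/2)


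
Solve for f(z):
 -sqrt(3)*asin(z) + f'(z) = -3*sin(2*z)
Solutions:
 f(z) = C1 + sqrt(3)*(z*asin(z) + sqrt(1 - z^2)) + 3*cos(2*z)/2


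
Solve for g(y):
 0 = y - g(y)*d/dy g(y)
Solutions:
 g(y) = -sqrt(C1 + y^2)
 g(y) = sqrt(C1 + y^2)


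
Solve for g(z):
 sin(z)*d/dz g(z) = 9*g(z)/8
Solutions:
 g(z) = C1*(cos(z) - 1)^(9/16)/(cos(z) + 1)^(9/16)


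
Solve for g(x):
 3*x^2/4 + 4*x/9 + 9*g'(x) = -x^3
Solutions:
 g(x) = C1 - x^4/36 - x^3/36 - 2*x^2/81


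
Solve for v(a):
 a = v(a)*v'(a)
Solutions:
 v(a) = -sqrt(C1 + a^2)
 v(a) = sqrt(C1 + a^2)


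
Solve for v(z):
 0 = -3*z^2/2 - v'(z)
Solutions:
 v(z) = C1 - z^3/2


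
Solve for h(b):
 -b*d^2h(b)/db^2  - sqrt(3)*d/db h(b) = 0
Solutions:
 h(b) = C1 + C2*b^(1 - sqrt(3))


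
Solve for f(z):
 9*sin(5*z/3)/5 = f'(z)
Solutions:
 f(z) = C1 - 27*cos(5*z/3)/25


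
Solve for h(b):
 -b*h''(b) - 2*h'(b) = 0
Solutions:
 h(b) = C1 + C2/b


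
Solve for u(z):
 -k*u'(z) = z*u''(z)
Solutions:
 u(z) = C1 + z^(1 - re(k))*(C2*sin(log(z)*Abs(im(k))) + C3*cos(log(z)*im(k)))


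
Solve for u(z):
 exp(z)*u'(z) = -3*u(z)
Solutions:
 u(z) = C1*exp(3*exp(-z))


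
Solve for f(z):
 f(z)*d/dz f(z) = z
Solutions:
 f(z) = -sqrt(C1 + z^2)
 f(z) = sqrt(C1 + z^2)


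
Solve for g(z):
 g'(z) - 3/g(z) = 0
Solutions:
 g(z) = -sqrt(C1 + 6*z)
 g(z) = sqrt(C1 + 6*z)


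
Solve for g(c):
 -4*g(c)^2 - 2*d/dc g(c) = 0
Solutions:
 g(c) = 1/(C1 + 2*c)


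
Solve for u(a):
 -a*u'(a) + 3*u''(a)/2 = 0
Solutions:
 u(a) = C1 + C2*erfi(sqrt(3)*a/3)


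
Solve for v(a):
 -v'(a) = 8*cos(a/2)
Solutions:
 v(a) = C1 - 16*sin(a/2)


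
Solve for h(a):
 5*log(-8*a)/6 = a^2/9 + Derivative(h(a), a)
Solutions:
 h(a) = C1 - a^3/27 + 5*a*log(-a)/6 + 5*a*(-1 + 3*log(2))/6


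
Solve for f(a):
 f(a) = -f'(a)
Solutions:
 f(a) = C1*exp(-a)


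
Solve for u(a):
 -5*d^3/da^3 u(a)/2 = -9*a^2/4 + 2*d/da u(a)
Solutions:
 u(a) = C1 + C2*sin(2*sqrt(5)*a/5) + C3*cos(2*sqrt(5)*a/5) + 3*a^3/8 - 45*a/16


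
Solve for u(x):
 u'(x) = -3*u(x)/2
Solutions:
 u(x) = C1*exp(-3*x/2)


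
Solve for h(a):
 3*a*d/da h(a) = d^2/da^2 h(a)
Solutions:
 h(a) = C1 + C2*erfi(sqrt(6)*a/2)


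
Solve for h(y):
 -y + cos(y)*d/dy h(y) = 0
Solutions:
 h(y) = C1 + Integral(y/cos(y), y)


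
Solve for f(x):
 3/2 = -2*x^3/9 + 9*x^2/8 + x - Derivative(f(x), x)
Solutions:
 f(x) = C1 - x^4/18 + 3*x^3/8 + x^2/2 - 3*x/2


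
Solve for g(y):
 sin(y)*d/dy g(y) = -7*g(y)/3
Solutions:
 g(y) = C1*(cos(y) + 1)^(7/6)/(cos(y) - 1)^(7/6)


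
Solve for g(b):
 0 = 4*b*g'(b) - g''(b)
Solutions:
 g(b) = C1 + C2*erfi(sqrt(2)*b)


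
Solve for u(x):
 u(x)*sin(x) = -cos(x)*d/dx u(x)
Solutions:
 u(x) = C1*cos(x)


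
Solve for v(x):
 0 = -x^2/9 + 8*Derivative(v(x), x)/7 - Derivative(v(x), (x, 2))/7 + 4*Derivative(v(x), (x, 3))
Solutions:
 v(x) = C1 + 7*x^3/216 + 7*x^2/576 - 1561*x/2304 + (C2*sin(sqrt(895)*x/56) + C3*cos(sqrt(895)*x/56))*exp(x/56)


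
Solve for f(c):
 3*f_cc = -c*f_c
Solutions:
 f(c) = C1 + C2*erf(sqrt(6)*c/6)


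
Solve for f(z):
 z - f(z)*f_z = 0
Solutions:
 f(z) = -sqrt(C1 + z^2)
 f(z) = sqrt(C1 + z^2)


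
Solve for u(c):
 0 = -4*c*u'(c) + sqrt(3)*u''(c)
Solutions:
 u(c) = C1 + C2*erfi(sqrt(2)*3^(3/4)*c/3)


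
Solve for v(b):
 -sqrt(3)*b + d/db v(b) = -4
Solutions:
 v(b) = C1 + sqrt(3)*b^2/2 - 4*b


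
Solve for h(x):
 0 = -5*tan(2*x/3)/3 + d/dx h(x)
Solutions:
 h(x) = C1 - 5*log(cos(2*x/3))/2


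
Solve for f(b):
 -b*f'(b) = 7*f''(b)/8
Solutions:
 f(b) = C1 + C2*erf(2*sqrt(7)*b/7)


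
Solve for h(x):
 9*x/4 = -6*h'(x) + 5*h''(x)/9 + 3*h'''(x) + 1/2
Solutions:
 h(x) = C1 + C2*exp(x*(-5 + sqrt(5857))/54) + C3*exp(-x*(5 + sqrt(5857))/54) - 3*x^2/16 + 7*x/144


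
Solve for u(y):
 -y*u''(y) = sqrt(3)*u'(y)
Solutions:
 u(y) = C1 + C2*y^(1 - sqrt(3))


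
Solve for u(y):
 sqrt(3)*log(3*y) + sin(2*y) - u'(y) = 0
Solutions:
 u(y) = C1 + sqrt(3)*y*(log(y) - 1) + sqrt(3)*y*log(3) - cos(2*y)/2


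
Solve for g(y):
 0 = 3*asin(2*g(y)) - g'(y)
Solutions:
 Integral(1/asin(2*_y), (_y, g(y))) = C1 + 3*y


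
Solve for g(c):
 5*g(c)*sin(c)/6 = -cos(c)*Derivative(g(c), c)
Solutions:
 g(c) = C1*cos(c)^(5/6)


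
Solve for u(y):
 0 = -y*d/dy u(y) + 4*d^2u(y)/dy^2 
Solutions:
 u(y) = C1 + C2*erfi(sqrt(2)*y/4)


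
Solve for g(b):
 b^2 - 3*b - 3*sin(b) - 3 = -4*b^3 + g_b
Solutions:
 g(b) = C1 + b^4 + b^3/3 - 3*b^2/2 - 3*b + 3*cos(b)


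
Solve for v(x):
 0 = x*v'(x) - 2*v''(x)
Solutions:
 v(x) = C1 + C2*erfi(x/2)


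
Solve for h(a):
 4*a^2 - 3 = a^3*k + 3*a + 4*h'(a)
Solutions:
 h(a) = C1 - a^4*k/16 + a^3/3 - 3*a^2/8 - 3*a/4


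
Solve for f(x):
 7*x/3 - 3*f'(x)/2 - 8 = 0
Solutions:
 f(x) = C1 + 7*x^2/9 - 16*x/3


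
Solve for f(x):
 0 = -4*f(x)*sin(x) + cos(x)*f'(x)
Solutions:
 f(x) = C1/cos(x)^4


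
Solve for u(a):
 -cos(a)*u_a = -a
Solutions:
 u(a) = C1 + Integral(a/cos(a), a)


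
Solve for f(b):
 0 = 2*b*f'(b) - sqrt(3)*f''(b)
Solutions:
 f(b) = C1 + C2*erfi(3^(3/4)*b/3)


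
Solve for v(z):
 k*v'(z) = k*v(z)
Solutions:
 v(z) = C1*exp(z)


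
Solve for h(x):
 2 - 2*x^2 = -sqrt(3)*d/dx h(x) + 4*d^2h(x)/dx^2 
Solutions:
 h(x) = C1 + C2*exp(sqrt(3)*x/4) + 2*sqrt(3)*x^3/9 + 8*x^2/3 + 58*sqrt(3)*x/9


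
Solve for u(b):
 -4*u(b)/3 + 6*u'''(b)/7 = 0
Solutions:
 u(b) = C3*exp(42^(1/3)*b/3) + (C1*sin(14^(1/3)*3^(5/6)*b/6) + C2*cos(14^(1/3)*3^(5/6)*b/6))*exp(-42^(1/3)*b/6)


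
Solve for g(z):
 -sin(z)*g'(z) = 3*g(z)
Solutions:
 g(z) = C1*(cos(z) + 1)^(3/2)/(cos(z) - 1)^(3/2)


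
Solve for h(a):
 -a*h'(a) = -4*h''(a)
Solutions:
 h(a) = C1 + C2*erfi(sqrt(2)*a/4)


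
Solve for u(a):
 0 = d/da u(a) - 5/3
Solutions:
 u(a) = C1 + 5*a/3


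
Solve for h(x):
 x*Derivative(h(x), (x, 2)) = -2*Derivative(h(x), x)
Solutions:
 h(x) = C1 + C2/x


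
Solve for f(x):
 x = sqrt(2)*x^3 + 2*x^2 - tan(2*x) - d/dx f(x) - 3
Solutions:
 f(x) = C1 + sqrt(2)*x^4/4 + 2*x^3/3 - x^2/2 - 3*x + log(cos(2*x))/2


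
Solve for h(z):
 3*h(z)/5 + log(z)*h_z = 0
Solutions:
 h(z) = C1*exp(-3*li(z)/5)


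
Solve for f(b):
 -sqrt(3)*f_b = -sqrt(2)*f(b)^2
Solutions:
 f(b) = -3/(C1 + sqrt(6)*b)


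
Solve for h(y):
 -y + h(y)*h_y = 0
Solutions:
 h(y) = -sqrt(C1 + y^2)
 h(y) = sqrt(C1 + y^2)


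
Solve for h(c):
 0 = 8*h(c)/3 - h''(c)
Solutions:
 h(c) = C1*exp(-2*sqrt(6)*c/3) + C2*exp(2*sqrt(6)*c/3)


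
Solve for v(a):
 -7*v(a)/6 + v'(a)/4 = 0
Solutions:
 v(a) = C1*exp(14*a/3)


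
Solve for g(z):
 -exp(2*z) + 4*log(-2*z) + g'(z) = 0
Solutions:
 g(z) = C1 - 4*z*log(-z) + 4*z*(1 - log(2)) + exp(2*z)/2


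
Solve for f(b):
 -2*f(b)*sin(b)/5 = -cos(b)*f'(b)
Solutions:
 f(b) = C1/cos(b)^(2/5)


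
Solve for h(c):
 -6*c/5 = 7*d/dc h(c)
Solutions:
 h(c) = C1 - 3*c^2/35


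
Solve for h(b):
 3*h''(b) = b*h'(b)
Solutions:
 h(b) = C1 + C2*erfi(sqrt(6)*b/6)


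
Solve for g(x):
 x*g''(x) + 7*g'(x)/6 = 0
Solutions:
 g(x) = C1 + C2/x^(1/6)


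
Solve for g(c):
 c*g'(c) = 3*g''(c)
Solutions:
 g(c) = C1 + C2*erfi(sqrt(6)*c/6)


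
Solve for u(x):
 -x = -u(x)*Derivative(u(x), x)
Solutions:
 u(x) = -sqrt(C1 + x^2)
 u(x) = sqrt(C1 + x^2)


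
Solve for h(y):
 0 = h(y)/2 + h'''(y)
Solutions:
 h(y) = C3*exp(-2^(2/3)*y/2) + (C1*sin(2^(2/3)*sqrt(3)*y/4) + C2*cos(2^(2/3)*sqrt(3)*y/4))*exp(2^(2/3)*y/4)


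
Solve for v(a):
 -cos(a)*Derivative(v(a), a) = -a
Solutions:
 v(a) = C1 + Integral(a/cos(a), a)


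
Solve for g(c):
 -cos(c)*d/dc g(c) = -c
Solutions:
 g(c) = C1 + Integral(c/cos(c), c)


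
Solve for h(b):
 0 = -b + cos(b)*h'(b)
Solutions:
 h(b) = C1 + Integral(b/cos(b), b)


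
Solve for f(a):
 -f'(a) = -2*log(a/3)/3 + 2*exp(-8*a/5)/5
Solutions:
 f(a) = C1 + 2*a*log(a)/3 + 2*a*(-log(3) - 1)/3 + exp(-8*a/5)/4


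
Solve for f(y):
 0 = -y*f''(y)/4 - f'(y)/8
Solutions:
 f(y) = C1 + C2*sqrt(y)


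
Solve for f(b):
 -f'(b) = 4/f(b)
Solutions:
 f(b) = -sqrt(C1 - 8*b)
 f(b) = sqrt(C1 - 8*b)


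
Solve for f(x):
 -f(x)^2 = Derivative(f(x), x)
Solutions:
 f(x) = 1/(C1 + x)


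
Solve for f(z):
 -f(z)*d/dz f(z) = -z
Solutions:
 f(z) = -sqrt(C1 + z^2)
 f(z) = sqrt(C1 + z^2)


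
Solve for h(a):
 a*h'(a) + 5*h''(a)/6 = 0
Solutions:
 h(a) = C1 + C2*erf(sqrt(15)*a/5)


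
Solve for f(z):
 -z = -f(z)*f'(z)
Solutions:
 f(z) = -sqrt(C1 + z^2)
 f(z) = sqrt(C1 + z^2)


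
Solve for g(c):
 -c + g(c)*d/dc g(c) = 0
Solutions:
 g(c) = -sqrt(C1 + c^2)
 g(c) = sqrt(C1 + c^2)


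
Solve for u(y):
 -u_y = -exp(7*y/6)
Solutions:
 u(y) = C1 + 6*exp(7*y/6)/7


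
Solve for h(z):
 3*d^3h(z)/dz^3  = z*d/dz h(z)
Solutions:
 h(z) = C1 + Integral(C2*airyai(3^(2/3)*z/3) + C3*airybi(3^(2/3)*z/3), z)


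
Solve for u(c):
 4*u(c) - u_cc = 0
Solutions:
 u(c) = C1*exp(-2*c) + C2*exp(2*c)


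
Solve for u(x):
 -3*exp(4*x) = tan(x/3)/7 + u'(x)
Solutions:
 u(x) = C1 - 3*exp(4*x)/4 + 3*log(cos(x/3))/7


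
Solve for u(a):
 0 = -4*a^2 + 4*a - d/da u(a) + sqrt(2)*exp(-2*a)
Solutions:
 u(a) = C1 - 4*a^3/3 + 2*a^2 - sqrt(2)*exp(-2*a)/2


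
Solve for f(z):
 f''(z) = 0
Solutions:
 f(z) = C1 + C2*z


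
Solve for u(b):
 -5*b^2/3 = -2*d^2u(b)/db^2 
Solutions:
 u(b) = C1 + C2*b + 5*b^4/72


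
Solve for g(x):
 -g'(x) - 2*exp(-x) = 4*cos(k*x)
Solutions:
 g(x) = C1 + 2*exp(-x) - 4*sin(k*x)/k


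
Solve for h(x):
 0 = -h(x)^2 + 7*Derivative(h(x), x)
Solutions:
 h(x) = -7/(C1 + x)


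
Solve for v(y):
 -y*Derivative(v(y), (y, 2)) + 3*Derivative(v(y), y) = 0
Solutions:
 v(y) = C1 + C2*y^4


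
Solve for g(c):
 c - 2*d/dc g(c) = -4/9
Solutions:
 g(c) = C1 + c^2/4 + 2*c/9


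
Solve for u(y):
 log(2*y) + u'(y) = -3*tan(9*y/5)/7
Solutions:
 u(y) = C1 - y*log(y) - y*log(2) + y + 5*log(cos(9*y/5))/21


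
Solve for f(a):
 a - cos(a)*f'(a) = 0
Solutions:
 f(a) = C1 + Integral(a/cos(a), a)


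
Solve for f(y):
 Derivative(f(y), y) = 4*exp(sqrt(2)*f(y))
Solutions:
 f(y) = sqrt(2)*(2*log(-1/(C1 + 4*y)) - log(2))/4


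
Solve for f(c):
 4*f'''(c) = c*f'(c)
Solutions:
 f(c) = C1 + Integral(C2*airyai(2^(1/3)*c/2) + C3*airybi(2^(1/3)*c/2), c)


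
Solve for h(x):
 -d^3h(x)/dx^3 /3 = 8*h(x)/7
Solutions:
 h(x) = C3*exp(-2*3^(1/3)*7^(2/3)*x/7) + (C1*sin(3^(5/6)*7^(2/3)*x/7) + C2*cos(3^(5/6)*7^(2/3)*x/7))*exp(3^(1/3)*7^(2/3)*x/7)


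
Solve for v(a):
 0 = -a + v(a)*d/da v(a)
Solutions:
 v(a) = -sqrt(C1 + a^2)
 v(a) = sqrt(C1 + a^2)


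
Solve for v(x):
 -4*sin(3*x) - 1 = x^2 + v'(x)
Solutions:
 v(x) = C1 - x^3/3 - x + 4*cos(3*x)/3


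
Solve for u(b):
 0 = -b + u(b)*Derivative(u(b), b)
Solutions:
 u(b) = -sqrt(C1 + b^2)
 u(b) = sqrt(C1 + b^2)


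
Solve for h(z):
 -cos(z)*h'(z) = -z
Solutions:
 h(z) = C1 + Integral(z/cos(z), z)


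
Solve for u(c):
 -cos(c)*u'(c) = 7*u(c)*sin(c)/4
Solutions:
 u(c) = C1*cos(c)^(7/4)


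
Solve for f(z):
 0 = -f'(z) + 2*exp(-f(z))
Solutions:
 f(z) = log(C1 + 2*z)


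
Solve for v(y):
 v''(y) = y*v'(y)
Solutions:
 v(y) = C1 + C2*erfi(sqrt(2)*y/2)


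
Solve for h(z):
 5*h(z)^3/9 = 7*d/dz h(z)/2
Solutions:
 h(z) = -3*sqrt(14)*sqrt(-1/(C1 + 10*z))/2
 h(z) = 3*sqrt(14)*sqrt(-1/(C1 + 10*z))/2


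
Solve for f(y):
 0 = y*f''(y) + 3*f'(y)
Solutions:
 f(y) = C1 + C2/y^2


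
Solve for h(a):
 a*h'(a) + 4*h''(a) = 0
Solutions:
 h(a) = C1 + C2*erf(sqrt(2)*a/4)


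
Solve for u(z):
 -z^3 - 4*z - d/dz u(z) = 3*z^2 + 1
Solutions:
 u(z) = C1 - z^4/4 - z^3 - 2*z^2 - z


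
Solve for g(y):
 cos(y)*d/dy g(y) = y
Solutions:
 g(y) = C1 + Integral(y/cos(y), y)


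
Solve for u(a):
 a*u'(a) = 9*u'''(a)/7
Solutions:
 u(a) = C1 + Integral(C2*airyai(21^(1/3)*a/3) + C3*airybi(21^(1/3)*a/3), a)


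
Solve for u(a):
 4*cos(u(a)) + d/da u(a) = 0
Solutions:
 u(a) = pi - asin((C1 + exp(8*a))/(C1 - exp(8*a)))
 u(a) = asin((C1 + exp(8*a))/(C1 - exp(8*a)))


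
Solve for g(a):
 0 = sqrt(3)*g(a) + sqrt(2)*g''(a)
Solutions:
 g(a) = C1*sin(2^(3/4)*3^(1/4)*a/2) + C2*cos(2^(3/4)*3^(1/4)*a/2)


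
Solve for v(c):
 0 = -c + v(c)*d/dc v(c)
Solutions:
 v(c) = -sqrt(C1 + c^2)
 v(c) = sqrt(C1 + c^2)


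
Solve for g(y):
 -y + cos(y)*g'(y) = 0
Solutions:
 g(y) = C1 + Integral(y/cos(y), y)


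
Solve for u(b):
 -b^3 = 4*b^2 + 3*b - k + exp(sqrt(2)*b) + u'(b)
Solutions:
 u(b) = C1 - b^4/4 - 4*b^3/3 - 3*b^2/2 + b*k - sqrt(2)*exp(sqrt(2)*b)/2


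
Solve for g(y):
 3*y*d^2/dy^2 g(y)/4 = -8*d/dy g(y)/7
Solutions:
 g(y) = C1 + C2/y^(11/21)


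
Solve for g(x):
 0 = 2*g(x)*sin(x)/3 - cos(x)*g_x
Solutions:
 g(x) = C1/cos(x)^(2/3)


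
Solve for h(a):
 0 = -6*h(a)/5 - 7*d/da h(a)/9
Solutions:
 h(a) = C1*exp(-54*a/35)


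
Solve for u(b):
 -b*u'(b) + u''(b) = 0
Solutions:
 u(b) = C1 + C2*erfi(sqrt(2)*b/2)


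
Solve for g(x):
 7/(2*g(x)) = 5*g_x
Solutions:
 g(x) = -sqrt(C1 + 35*x)/5
 g(x) = sqrt(C1 + 35*x)/5


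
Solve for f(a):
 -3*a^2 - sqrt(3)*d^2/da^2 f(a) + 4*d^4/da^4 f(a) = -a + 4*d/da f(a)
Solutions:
 f(a) = C1 + C2*exp(-a*(3^(5/6)/(sqrt(144 - sqrt(3)) + 12)^(1/3) + 3^(2/3)*(sqrt(144 - sqrt(3)) + 12)^(1/3))/12)*sin(a*(-3^(1/6)*(sqrt(144 - sqrt(3)) + 12)^(1/3) + 3^(1/3)/(sqrt(144 - sqrt(3)) + 12)^(1/3))/4) + C3*exp(-a*(3^(5/6)/(sqrt(144 - sqrt(3)) + 12)^(1/3) + 3^(2/3)*(sqrt(144 - sqrt(3)) + 12)^(1/3))/12)*cos(a*(-3^(1/6)*(sqrt(144 - sqrt(3)) + 12)^(1/3) + 3^(1/3)/(sqrt(144 - sqrt(3)) + 12)^(1/3))/4) + C4*exp(a*(3^(5/6)/(sqrt(144 - sqrt(3)) + 12)^(1/3) + 3^(2/3)*(sqrt(144 - sqrt(3)) + 12)^(1/3))/6) - a^3/4 + a^2/8 + 3*sqrt(3)*a^2/16 - 9*a/32 - sqrt(3)*a/16


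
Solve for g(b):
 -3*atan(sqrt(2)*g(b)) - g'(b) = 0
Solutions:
 Integral(1/atan(sqrt(2)*_y), (_y, g(b))) = C1 - 3*b


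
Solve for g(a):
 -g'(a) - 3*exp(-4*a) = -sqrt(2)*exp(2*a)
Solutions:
 g(a) = C1 + sqrt(2)*exp(2*a)/2 + 3*exp(-4*a)/4


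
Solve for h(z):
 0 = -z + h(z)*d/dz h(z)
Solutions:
 h(z) = -sqrt(C1 + z^2)
 h(z) = sqrt(C1 + z^2)


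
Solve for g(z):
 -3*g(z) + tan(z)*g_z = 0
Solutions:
 g(z) = C1*sin(z)^3


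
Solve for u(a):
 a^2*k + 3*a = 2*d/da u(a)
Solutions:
 u(a) = C1 + a^3*k/6 + 3*a^2/4


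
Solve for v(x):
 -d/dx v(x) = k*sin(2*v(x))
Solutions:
 v(x) = pi - acos((-C1 - exp(4*k*x))/(C1 - exp(4*k*x)))/2
 v(x) = acos((-C1 - exp(4*k*x))/(C1 - exp(4*k*x)))/2


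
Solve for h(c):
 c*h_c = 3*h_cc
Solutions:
 h(c) = C1 + C2*erfi(sqrt(6)*c/6)


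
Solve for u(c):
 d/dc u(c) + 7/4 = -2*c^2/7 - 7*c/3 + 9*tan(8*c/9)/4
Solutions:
 u(c) = C1 - 2*c^3/21 - 7*c^2/6 - 7*c/4 - 81*log(cos(8*c/9))/32


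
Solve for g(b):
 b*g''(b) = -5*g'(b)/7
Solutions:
 g(b) = C1 + C2*b^(2/7)


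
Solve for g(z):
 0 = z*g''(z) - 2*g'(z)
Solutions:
 g(z) = C1 + C2*z^3


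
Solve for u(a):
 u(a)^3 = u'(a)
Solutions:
 u(a) = -sqrt(2)*sqrt(-1/(C1 + a))/2
 u(a) = sqrt(2)*sqrt(-1/(C1 + a))/2


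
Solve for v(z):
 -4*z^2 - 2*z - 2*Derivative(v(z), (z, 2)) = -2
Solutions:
 v(z) = C1 + C2*z - z^4/6 - z^3/6 + z^2/2


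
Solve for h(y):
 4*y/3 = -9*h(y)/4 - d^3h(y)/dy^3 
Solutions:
 h(y) = C3*exp(-2^(1/3)*3^(2/3)*y/2) - 16*y/27 + (C1*sin(3*2^(1/3)*3^(1/6)*y/4) + C2*cos(3*2^(1/3)*3^(1/6)*y/4))*exp(2^(1/3)*3^(2/3)*y/4)


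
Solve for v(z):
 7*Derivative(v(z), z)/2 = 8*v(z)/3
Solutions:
 v(z) = C1*exp(16*z/21)


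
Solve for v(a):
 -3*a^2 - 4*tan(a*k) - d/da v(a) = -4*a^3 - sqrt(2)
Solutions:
 v(a) = C1 + a^4 - a^3 + sqrt(2)*a - 4*Piecewise((-log(cos(a*k))/k, Ne(k, 0)), (0, True))


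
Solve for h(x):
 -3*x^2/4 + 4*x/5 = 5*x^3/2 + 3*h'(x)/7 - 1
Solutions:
 h(x) = C1 - 35*x^4/24 - 7*x^3/12 + 14*x^2/15 + 7*x/3


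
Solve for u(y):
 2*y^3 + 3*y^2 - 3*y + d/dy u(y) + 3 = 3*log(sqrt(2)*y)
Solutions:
 u(y) = C1 - y^4/2 - y^3 + 3*y^2/2 + 3*y*log(y) - 6*y + 3*y*log(2)/2


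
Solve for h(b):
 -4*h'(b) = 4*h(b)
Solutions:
 h(b) = C1*exp(-b)


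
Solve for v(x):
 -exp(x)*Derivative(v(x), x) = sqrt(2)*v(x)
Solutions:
 v(x) = C1*exp(sqrt(2)*exp(-x))


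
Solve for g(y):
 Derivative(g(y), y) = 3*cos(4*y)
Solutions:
 g(y) = C1 + 3*sin(4*y)/4


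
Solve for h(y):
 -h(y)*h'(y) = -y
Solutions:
 h(y) = -sqrt(C1 + y^2)
 h(y) = sqrt(C1 + y^2)


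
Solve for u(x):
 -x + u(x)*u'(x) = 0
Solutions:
 u(x) = -sqrt(C1 + x^2)
 u(x) = sqrt(C1 + x^2)


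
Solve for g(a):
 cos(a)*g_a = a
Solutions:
 g(a) = C1 + Integral(a/cos(a), a)


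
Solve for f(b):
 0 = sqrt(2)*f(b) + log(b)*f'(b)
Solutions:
 f(b) = C1*exp(-sqrt(2)*li(b))


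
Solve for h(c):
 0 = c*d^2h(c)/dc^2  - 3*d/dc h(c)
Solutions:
 h(c) = C1 + C2*c^4


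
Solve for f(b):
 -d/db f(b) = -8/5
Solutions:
 f(b) = C1 + 8*b/5


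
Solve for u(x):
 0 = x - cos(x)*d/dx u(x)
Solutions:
 u(x) = C1 + Integral(x/cos(x), x)


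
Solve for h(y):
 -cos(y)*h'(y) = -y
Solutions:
 h(y) = C1 + Integral(y/cos(y), y)


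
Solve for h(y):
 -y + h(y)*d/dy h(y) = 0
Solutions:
 h(y) = -sqrt(C1 + y^2)
 h(y) = sqrt(C1 + y^2)


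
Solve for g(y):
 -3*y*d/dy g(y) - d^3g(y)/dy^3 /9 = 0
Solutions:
 g(y) = C1 + Integral(C2*airyai(-3*y) + C3*airybi(-3*y), y)


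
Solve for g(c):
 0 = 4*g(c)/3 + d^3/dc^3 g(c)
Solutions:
 g(c) = C3*exp(-6^(2/3)*c/3) + (C1*sin(2^(2/3)*3^(1/6)*c/2) + C2*cos(2^(2/3)*3^(1/6)*c/2))*exp(6^(2/3)*c/6)


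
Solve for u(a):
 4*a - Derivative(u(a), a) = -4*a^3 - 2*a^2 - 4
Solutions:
 u(a) = C1 + a^4 + 2*a^3/3 + 2*a^2 + 4*a


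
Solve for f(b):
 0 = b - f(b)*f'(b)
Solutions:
 f(b) = -sqrt(C1 + b^2)
 f(b) = sqrt(C1 + b^2)


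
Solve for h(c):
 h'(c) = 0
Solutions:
 h(c) = C1


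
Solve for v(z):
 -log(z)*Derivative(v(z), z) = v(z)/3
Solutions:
 v(z) = C1*exp(-li(z)/3)


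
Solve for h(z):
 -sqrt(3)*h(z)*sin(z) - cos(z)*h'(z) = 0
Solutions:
 h(z) = C1*cos(z)^(sqrt(3))


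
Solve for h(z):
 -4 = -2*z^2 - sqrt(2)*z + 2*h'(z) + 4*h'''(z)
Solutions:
 h(z) = C1 + C2*sin(sqrt(2)*z/2) + C3*cos(sqrt(2)*z/2) + z^3/3 + sqrt(2)*z^2/4 - 6*z


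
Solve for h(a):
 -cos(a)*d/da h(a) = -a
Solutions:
 h(a) = C1 + Integral(a/cos(a), a)


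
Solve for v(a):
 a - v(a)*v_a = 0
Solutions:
 v(a) = -sqrt(C1 + a^2)
 v(a) = sqrt(C1 + a^2)


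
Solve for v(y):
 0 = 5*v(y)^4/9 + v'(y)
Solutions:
 v(y) = 3^(1/3)*(1/(C1 + 5*y))^(1/3)
 v(y) = (-3^(1/3) - 3^(5/6)*I)*(1/(C1 + 5*y))^(1/3)/2
 v(y) = (-3^(1/3) + 3^(5/6)*I)*(1/(C1 + 5*y))^(1/3)/2


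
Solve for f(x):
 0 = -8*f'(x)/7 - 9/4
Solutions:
 f(x) = C1 - 63*x/32


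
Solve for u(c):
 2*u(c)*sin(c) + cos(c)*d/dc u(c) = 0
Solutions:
 u(c) = C1*cos(c)^2


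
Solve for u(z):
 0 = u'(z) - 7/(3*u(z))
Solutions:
 u(z) = -sqrt(C1 + 42*z)/3
 u(z) = sqrt(C1 + 42*z)/3


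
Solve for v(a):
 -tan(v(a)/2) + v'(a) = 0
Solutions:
 v(a) = -2*asin(C1*exp(a/2)) + 2*pi
 v(a) = 2*asin(C1*exp(a/2))


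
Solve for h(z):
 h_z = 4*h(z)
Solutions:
 h(z) = C1*exp(4*z)


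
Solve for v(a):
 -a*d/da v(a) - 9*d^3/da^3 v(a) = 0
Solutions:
 v(a) = C1 + Integral(C2*airyai(-3^(1/3)*a/3) + C3*airybi(-3^(1/3)*a/3), a)


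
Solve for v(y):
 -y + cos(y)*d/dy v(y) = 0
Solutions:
 v(y) = C1 + Integral(y/cos(y), y)


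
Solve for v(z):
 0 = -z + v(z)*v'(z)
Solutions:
 v(z) = -sqrt(C1 + z^2)
 v(z) = sqrt(C1 + z^2)


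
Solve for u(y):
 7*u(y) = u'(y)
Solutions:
 u(y) = C1*exp(7*y)


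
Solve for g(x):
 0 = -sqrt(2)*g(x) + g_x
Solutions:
 g(x) = C1*exp(sqrt(2)*x)


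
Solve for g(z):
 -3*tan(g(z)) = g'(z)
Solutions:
 g(z) = pi - asin(C1*exp(-3*z))
 g(z) = asin(C1*exp(-3*z))


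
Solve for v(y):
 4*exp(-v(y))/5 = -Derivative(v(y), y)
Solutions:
 v(y) = log(C1 - 4*y/5)


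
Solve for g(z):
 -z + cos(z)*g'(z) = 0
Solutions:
 g(z) = C1 + Integral(z/cos(z), z)


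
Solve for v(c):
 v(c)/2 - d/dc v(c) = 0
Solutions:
 v(c) = C1*exp(c/2)


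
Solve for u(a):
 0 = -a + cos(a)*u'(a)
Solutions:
 u(a) = C1 + Integral(a/cos(a), a)


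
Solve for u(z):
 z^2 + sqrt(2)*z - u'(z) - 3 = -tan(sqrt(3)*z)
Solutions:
 u(z) = C1 + z^3/3 + sqrt(2)*z^2/2 - 3*z - sqrt(3)*log(cos(sqrt(3)*z))/3


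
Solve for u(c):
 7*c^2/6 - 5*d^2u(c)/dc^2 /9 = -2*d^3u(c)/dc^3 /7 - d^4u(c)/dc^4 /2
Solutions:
 u(c) = C1 + C2*c + C3*exp(c*(-6 + sqrt(526))/21) + C4*exp(-c*(6 + sqrt(526))/21) + 7*c^4/40 + 9*c^3/25 + 8559*c^2/3500


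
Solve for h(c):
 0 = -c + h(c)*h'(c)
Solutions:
 h(c) = -sqrt(C1 + c^2)
 h(c) = sqrt(C1 + c^2)


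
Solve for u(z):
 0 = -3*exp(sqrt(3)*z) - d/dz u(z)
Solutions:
 u(z) = C1 - sqrt(3)*exp(sqrt(3)*z)


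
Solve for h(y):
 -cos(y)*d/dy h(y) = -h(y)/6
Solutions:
 h(y) = C1*(sin(y) + 1)^(1/12)/(sin(y) - 1)^(1/12)


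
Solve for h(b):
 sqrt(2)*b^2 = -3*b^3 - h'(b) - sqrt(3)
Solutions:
 h(b) = C1 - 3*b^4/4 - sqrt(2)*b^3/3 - sqrt(3)*b


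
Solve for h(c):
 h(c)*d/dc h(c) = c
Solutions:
 h(c) = -sqrt(C1 + c^2)
 h(c) = sqrt(C1 + c^2)


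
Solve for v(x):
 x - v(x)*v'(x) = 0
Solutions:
 v(x) = -sqrt(C1 + x^2)
 v(x) = sqrt(C1 + x^2)


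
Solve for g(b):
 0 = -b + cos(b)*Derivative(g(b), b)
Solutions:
 g(b) = C1 + Integral(b/cos(b), b)


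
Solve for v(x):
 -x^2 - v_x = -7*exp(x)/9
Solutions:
 v(x) = C1 - x^3/3 + 7*exp(x)/9


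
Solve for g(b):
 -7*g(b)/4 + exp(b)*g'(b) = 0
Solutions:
 g(b) = C1*exp(-7*exp(-b)/4)


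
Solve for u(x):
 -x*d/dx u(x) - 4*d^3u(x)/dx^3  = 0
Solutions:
 u(x) = C1 + Integral(C2*airyai(-2^(1/3)*x/2) + C3*airybi(-2^(1/3)*x/2), x)


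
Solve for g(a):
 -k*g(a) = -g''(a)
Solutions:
 g(a) = C1*exp(-a*sqrt(k)) + C2*exp(a*sqrt(k))


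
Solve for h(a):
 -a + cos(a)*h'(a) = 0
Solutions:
 h(a) = C1 + Integral(a/cos(a), a)


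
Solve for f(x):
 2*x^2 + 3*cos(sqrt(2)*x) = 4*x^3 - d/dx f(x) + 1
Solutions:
 f(x) = C1 + x^4 - 2*x^3/3 + x - 3*sqrt(2)*sin(sqrt(2)*x)/2


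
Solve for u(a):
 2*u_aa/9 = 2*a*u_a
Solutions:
 u(a) = C1 + C2*erfi(3*sqrt(2)*a/2)


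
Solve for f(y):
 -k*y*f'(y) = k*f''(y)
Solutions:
 f(y) = C1 + C2*erf(sqrt(2)*y/2)


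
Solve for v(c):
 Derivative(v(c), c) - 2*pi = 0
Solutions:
 v(c) = C1 + 2*pi*c


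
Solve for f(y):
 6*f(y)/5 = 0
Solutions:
 f(y) = 0


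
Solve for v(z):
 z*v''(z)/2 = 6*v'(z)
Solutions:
 v(z) = C1 + C2*z^13


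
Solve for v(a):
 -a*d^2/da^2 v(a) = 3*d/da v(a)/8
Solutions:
 v(a) = C1 + C2*a^(5/8)


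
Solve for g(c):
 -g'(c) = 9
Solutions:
 g(c) = C1 - 9*c


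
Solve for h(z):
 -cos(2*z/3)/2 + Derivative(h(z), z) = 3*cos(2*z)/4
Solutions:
 h(z) = C1 + 3*sin(2*z/3)/4 + 3*sin(2*z)/8


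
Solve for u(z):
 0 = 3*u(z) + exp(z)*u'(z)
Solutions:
 u(z) = C1*exp(3*exp(-z))


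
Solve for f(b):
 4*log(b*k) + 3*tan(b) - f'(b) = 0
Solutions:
 f(b) = C1 + 4*b*log(b*k) - 4*b - 3*log(cos(b))


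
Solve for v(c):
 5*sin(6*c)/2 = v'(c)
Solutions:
 v(c) = C1 - 5*cos(6*c)/12


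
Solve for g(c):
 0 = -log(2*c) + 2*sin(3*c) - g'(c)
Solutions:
 g(c) = C1 - c*log(c) - c*log(2) + c - 2*cos(3*c)/3


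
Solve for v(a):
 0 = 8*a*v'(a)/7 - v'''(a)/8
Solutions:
 v(a) = C1 + Integral(C2*airyai(4*7^(2/3)*a/7) + C3*airybi(4*7^(2/3)*a/7), a)


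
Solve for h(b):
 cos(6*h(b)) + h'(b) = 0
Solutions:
 h(b) = -asin((C1 + exp(12*b))/(C1 - exp(12*b)))/6 + pi/6
 h(b) = asin((C1 + exp(12*b))/(C1 - exp(12*b)))/6


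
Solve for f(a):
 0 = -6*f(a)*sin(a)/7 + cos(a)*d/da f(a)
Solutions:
 f(a) = C1/cos(a)^(6/7)


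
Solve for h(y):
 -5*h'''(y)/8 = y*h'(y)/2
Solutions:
 h(y) = C1 + Integral(C2*airyai(-10^(2/3)*y/5) + C3*airybi(-10^(2/3)*y/5), y)


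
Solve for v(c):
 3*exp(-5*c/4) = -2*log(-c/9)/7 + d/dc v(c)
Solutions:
 v(c) = C1 + 2*c*log(-c)/7 + 2*c*(-2*log(3) - 1)/7 - 12*exp(-5*c/4)/5


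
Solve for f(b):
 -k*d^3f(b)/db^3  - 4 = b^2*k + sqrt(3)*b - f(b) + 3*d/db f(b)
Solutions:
 f(b) = C1*exp(2^(1/3)*b*(-2^(1/3)*(sqrt((1 + 4/k)/k^2) - 1/k)^(1/3)/2 + 1/(k*(sqrt((1 + 4/k)/k^2) - 1/k)^(1/3)))) + C2*exp(2^(1/3)*b*(2^(1/3)*(sqrt((1 + 4/k)/k^2) - 1/k)^(1/3)/4 - 2^(1/3)*sqrt(3)*I*(sqrt((1 + 4/k)/k^2) - 1/k)^(1/3)/4 + 2/(k*(-1 + sqrt(3)*I)*(sqrt((1 + 4/k)/k^2) - 1/k)^(1/3)))) + C3*exp(2^(1/3)*b*(2^(1/3)*(sqrt((1 + 4/k)/k^2) - 1/k)^(1/3)/4 + 2^(1/3)*sqrt(3)*I*(sqrt((1 + 4/k)/k^2) - 1/k)^(1/3)/4 - 2/(k*(1 + sqrt(3)*I)*(sqrt((1 + 4/k)/k^2) - 1/k)^(1/3)))) + b^2*k + 6*b*k + sqrt(3)*b + 18*k + 4 + 3*sqrt(3)


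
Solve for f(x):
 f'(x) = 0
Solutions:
 f(x) = C1


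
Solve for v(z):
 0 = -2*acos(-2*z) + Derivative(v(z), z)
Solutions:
 v(z) = C1 + 2*z*acos(-2*z) + sqrt(1 - 4*z^2)


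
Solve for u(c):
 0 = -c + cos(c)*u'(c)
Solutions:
 u(c) = C1 + Integral(c/cos(c), c)


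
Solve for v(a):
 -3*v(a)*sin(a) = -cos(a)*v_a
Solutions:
 v(a) = C1/cos(a)^3


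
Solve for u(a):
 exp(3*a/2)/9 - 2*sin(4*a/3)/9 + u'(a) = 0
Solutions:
 u(a) = C1 - 2*exp(3*a/2)/27 - cos(4*a/3)/6


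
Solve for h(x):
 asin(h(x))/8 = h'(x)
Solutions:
 Integral(1/asin(_y), (_y, h(x))) = C1 + x/8


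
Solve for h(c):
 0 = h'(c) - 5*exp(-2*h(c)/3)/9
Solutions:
 h(c) = 3*log(-sqrt(C1 + 5*c)) - 6*log(3) + 3*log(6)/2
 h(c) = 3*log(C1 + 5*c)/2 - 6*log(3) + 3*log(6)/2


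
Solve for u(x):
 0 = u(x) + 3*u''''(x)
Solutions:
 u(x) = (C1*sin(sqrt(2)*3^(3/4)*x/6) + C2*cos(sqrt(2)*3^(3/4)*x/6))*exp(-sqrt(2)*3^(3/4)*x/6) + (C3*sin(sqrt(2)*3^(3/4)*x/6) + C4*cos(sqrt(2)*3^(3/4)*x/6))*exp(sqrt(2)*3^(3/4)*x/6)


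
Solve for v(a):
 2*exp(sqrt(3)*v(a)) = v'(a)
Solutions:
 v(a) = sqrt(3)*(2*log(-1/(C1 + 2*a)) - log(3))/6
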